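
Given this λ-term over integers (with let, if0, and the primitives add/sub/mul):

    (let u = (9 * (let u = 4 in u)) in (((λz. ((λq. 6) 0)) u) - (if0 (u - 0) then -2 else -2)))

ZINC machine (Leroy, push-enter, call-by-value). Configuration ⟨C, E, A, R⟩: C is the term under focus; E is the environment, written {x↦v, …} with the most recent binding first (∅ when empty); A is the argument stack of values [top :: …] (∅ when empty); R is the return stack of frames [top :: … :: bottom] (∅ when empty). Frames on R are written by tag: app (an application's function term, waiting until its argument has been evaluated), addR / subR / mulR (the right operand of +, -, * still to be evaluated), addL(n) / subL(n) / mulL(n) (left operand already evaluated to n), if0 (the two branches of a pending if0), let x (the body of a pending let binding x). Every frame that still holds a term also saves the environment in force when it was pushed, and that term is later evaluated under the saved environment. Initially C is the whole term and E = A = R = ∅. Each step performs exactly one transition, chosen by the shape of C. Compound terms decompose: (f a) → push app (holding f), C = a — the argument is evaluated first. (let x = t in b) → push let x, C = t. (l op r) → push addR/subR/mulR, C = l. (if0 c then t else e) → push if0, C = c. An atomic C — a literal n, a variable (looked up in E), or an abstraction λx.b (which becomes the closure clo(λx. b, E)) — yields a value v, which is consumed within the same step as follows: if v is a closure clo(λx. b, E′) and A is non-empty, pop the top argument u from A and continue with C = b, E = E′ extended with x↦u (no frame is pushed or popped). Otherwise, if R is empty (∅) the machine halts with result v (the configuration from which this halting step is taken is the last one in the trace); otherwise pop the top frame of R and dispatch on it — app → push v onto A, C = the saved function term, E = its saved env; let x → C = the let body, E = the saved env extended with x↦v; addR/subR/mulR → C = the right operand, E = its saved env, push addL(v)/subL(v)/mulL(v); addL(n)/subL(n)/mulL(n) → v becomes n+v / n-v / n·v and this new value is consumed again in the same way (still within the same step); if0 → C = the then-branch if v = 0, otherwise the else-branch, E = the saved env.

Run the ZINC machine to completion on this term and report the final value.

step 0: [C=(let u = (9 * (let u = 4 in u)) in (((λz. ((λq. 6) 0)) u) - (if0 (u - 0) then -2 else -2))) | E=∅ | A=∅ | R=∅]
step 1: [C=(9 * (let u = 4 in u)) | E=∅ | A=∅ | R=[let u]]
step 2: [C=9 | E=∅ | A=∅ | R=[mulR :: let u]]
step 3: [C=(let u = 4 in u) | E=∅ | A=∅ | R=[mulL(9) :: let u]]
step 4: [C=4 | E=∅ | A=∅ | R=[let u :: mulL(9) :: let u]]
step 5: [C=u | E={u↦4} | A=∅ | R=[mulL(9) :: let u]]
step 6: [C=(((λz. ((λq. 6) 0)) u) - (if0 (u - 0) then -2 else -2)) | E={u↦36} | A=∅ | R=∅]
step 7: [C=((λz. ((λq. 6) 0)) u) | E={u↦36} | A=∅ | R=[subR]]
step 8: [C=u | E={u↦36} | A=∅ | R=[app :: subR]]
step 9: [C=(λz. ((λq. 6) 0)) | E={u↦36} | A=[36] | R=[subR]]
step 10: [C=((λq. 6) 0) | E={z↦36, u↦36} | A=∅ | R=[subR]]
step 11: [C=0 | E={z↦36, u↦36} | A=∅ | R=[app :: subR]]
step 12: [C=(λq. 6) | E={z↦36, u↦36} | A=[0] | R=[subR]]
step 13: [C=6 | E={q↦0, z↦36, u↦36} | A=∅ | R=[subR]]
step 14: [C=(if0 (u - 0) then -2 else -2) | E={u↦36} | A=∅ | R=[subL(6)]]
step 15: [C=(u - 0) | E={u↦36} | A=∅ | R=[if0 :: subL(6)]]
step 16: [C=u | E={u↦36} | A=∅ | R=[subR :: if0 :: subL(6)]]
step 17: [C=0 | E={u↦36} | A=∅ | R=[subL(36) :: if0 :: subL(6)]]
step 18: [C=-2 | E={u↦36} | A=∅ | R=[subL(6)]]
→ final value 8

Answer: 8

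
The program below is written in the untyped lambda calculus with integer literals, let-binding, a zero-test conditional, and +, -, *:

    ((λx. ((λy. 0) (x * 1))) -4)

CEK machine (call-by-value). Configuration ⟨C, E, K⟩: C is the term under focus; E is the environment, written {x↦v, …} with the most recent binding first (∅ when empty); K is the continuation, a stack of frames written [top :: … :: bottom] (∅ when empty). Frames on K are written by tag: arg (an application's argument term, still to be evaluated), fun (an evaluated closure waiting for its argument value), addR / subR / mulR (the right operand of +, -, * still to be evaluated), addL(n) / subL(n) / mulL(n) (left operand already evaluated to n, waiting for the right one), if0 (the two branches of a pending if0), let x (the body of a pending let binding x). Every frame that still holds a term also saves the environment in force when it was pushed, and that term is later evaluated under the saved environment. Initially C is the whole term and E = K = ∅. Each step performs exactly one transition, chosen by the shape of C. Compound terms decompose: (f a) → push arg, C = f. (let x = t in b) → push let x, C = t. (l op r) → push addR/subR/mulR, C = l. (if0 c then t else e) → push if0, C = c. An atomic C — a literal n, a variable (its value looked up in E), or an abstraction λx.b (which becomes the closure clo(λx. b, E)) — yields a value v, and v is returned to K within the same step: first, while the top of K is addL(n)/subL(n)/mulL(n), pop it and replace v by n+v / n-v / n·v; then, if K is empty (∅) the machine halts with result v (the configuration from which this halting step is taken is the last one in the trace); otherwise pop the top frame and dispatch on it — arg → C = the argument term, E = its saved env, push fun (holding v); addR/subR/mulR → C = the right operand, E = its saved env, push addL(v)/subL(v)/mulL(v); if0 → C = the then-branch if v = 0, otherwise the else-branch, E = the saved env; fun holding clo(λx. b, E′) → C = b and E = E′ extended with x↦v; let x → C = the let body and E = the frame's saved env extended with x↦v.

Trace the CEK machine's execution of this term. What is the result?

[0] [C=((λx. ((λy. 0) (x * 1))) -4) | E=∅ | K=∅]
[1] [C=(λx. ((λy. 0) (x * 1))) | E=∅ | K=[arg]]
[2] [C=-4 | E=∅ | K=[fun]]
[3] [C=((λy. 0) (x * 1)) | E={x↦-4} | K=∅]
[4] [C=(λy. 0) | E={x↦-4} | K=[arg]]
[5] [C=(x * 1) | E={x↦-4} | K=[fun]]
[6] [C=x | E={x↦-4} | K=[mulR :: fun]]
[7] [C=1 | E={x↦-4} | K=[mulL(-4) :: fun]]
[8] [C=0 | E={y↦-4, x↦-4} | K=∅]
→ final value 0

Answer: 0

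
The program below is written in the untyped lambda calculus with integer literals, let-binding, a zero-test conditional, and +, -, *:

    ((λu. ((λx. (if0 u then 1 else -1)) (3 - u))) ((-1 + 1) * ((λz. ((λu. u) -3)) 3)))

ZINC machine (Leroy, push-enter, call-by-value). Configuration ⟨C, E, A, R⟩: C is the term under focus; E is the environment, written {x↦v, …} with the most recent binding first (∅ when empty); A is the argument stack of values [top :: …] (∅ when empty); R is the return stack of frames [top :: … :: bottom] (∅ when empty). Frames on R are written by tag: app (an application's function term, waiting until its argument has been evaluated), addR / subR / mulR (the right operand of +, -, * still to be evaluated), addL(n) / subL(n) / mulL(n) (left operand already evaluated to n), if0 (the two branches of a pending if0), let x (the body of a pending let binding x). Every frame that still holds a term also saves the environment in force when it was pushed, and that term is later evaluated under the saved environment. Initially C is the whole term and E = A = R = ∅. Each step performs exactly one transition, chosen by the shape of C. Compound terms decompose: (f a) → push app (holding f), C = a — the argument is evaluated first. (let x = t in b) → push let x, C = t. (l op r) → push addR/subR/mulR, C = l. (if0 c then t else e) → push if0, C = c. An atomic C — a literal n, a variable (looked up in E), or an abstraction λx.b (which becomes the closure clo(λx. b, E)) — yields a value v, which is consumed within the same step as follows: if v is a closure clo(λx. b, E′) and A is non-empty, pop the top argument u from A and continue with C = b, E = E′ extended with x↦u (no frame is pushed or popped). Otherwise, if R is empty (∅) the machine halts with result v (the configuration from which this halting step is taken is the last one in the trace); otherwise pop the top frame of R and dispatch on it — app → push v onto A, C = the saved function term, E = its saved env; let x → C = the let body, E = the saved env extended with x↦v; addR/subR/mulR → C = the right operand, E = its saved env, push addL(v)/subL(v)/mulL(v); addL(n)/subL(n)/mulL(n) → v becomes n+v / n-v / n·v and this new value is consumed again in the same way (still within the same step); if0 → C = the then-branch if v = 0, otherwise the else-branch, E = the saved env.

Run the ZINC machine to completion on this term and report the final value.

Answer: 1

Machine steps:
[0] <C=((λu. ((λx. (if0 u then 1 else -1)) (3 - u))) ((-1 + 1) * ((λz. ((λu. u) -3)) 3))), E=∅, A=∅, R=∅>
[1] <C=((-1 + 1) * ((λz. ((λu. u) -3)) 3)), E=∅, A=∅, R=[app]>
[2] <C=(-1 + 1), E=∅, A=∅, R=[mulR :: app]>
[3] <C=-1, E=∅, A=∅, R=[addR :: mulR :: app]>
[4] <C=1, E=∅, A=∅, R=[addL(-1) :: mulR :: app]>
[5] <C=((λz. ((λu. u) -3)) 3), E=∅, A=∅, R=[mulL(0) :: app]>
[6] <C=3, E=∅, A=∅, R=[app :: mulL(0) :: app]>
[7] <C=(λz. ((λu. u) -3)), E=∅, A=[3], R=[mulL(0) :: app]>
[8] <C=((λu. u) -3), E={z↦3}, A=∅, R=[mulL(0) :: app]>
[9] <C=-3, E={z↦3}, A=∅, R=[app :: mulL(0) :: app]>
[10] <C=(λu. u), E={z↦3}, A=[-3], R=[mulL(0) :: app]>
[11] <C=u, E={u↦-3, z↦3}, A=∅, R=[mulL(0) :: app]>
[12] <C=(λu. ((λx. (if0 u then 1 else -1)) (3 - u))), E=∅, A=[0], R=∅>
[13] <C=((λx. (if0 u then 1 else -1)) (3 - u)), E={u↦0}, A=∅, R=∅>
[14] <C=(3 - u), E={u↦0}, A=∅, R=[app]>
[15] <C=3, E={u↦0}, A=∅, R=[subR :: app]>
[16] <C=u, E={u↦0}, A=∅, R=[subL(3) :: app]>
[17] <C=(λx. (if0 u then 1 else -1)), E={u↦0}, A=[3], R=∅>
[18] <C=(if0 u then 1 else -1), E={x↦3, u↦0}, A=∅, R=∅>
[19] <C=u, E={x↦3, u↦0}, A=∅, R=[if0]>
[20] <C=1, E={x↦3, u↦0}, A=∅, R=∅>
→ final value 1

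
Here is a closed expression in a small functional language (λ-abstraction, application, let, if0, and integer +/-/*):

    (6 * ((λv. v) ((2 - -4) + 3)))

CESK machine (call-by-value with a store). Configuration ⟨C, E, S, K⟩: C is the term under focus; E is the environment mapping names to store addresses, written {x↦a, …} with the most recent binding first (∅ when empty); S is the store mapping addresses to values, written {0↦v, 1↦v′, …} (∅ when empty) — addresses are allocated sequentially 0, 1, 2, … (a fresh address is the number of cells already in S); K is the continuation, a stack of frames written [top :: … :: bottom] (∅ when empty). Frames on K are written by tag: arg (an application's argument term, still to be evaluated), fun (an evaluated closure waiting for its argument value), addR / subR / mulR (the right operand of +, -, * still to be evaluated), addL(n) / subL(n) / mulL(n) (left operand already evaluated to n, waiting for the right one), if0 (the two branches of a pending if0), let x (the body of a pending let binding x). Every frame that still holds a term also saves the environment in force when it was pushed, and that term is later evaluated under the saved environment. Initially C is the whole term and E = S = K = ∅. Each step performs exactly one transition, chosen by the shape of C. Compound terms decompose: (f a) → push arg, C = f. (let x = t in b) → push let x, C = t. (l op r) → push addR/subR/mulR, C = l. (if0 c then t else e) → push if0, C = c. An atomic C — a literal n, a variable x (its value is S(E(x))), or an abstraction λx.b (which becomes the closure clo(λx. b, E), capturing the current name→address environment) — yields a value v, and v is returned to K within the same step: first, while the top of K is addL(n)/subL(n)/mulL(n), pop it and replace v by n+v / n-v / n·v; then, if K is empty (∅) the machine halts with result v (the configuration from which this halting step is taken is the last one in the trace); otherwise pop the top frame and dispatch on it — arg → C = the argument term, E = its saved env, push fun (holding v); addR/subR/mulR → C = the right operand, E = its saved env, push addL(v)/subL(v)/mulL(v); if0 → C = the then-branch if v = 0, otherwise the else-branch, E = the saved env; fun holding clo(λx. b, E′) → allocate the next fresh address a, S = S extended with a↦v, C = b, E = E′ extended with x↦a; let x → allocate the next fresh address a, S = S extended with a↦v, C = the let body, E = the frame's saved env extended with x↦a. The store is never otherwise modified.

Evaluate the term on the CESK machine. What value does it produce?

0. ⟨C=(6 * ((λv. v) ((2 - -4) + 3))); E=∅; S=∅; K=∅⟩
1. ⟨C=6; E=∅; S=∅; K=[mulR]⟩
2. ⟨C=((λv. v) ((2 - -4) + 3)); E=∅; S=∅; K=[mulL(6)]⟩
3. ⟨C=(λv. v); E=∅; S=∅; K=[arg :: mulL(6)]⟩
4. ⟨C=((2 - -4) + 3); E=∅; S=∅; K=[fun :: mulL(6)]⟩
5. ⟨C=(2 - -4); E=∅; S=∅; K=[addR :: fun :: mulL(6)]⟩
6. ⟨C=2; E=∅; S=∅; K=[subR :: addR :: fun :: mulL(6)]⟩
7. ⟨C=-4; E=∅; S=∅; K=[subL(2) :: addR :: fun :: mulL(6)]⟩
8. ⟨C=3; E=∅; S=∅; K=[addL(6) :: fun :: mulL(6)]⟩
9. ⟨C=v; E={v↦0}; S={0↦9}; K=[mulL(6)]⟩
→ final value 54

Answer: 54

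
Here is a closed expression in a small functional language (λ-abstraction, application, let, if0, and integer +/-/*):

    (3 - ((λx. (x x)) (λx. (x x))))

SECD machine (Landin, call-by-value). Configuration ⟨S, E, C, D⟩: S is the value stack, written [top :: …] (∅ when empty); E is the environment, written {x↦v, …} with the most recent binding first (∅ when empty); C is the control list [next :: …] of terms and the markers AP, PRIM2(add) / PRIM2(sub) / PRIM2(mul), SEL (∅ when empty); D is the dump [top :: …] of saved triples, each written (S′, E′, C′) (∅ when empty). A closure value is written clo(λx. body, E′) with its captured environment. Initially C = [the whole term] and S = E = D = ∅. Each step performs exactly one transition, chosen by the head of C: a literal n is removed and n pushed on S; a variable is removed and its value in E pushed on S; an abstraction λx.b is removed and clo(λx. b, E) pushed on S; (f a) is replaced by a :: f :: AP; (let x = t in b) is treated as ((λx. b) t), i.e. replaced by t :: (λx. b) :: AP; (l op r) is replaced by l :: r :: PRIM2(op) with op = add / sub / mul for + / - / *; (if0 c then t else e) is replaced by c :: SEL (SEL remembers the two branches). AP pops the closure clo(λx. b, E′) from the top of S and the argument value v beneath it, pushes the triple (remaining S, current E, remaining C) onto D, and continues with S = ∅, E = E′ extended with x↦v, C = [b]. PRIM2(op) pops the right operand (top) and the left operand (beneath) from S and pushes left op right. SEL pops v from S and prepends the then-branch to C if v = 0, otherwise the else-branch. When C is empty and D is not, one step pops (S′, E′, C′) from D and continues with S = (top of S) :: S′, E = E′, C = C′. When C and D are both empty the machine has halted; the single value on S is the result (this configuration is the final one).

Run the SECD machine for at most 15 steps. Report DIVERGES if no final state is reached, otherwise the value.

t=0: ⟨S=∅; E=∅; C=[(3 - ((λx. (x x)) (λx. (x x))))]; D=∅⟩
t=1: ⟨S=∅; E=∅; C=[3 :: ((λx. (x x)) (λx. (x x))) :: PRIM2(sub)]; D=∅⟩
t=2: ⟨S=[3]; E=∅; C=[((λx. (x x)) (λx. (x x))) :: PRIM2(sub)]; D=∅⟩
t=3: ⟨S=[3]; E=∅; C=[(λx. (x x)) :: (λx. (x x)) :: AP :: PRIM2(sub)]; D=∅⟩
t=4: ⟨S=[clo(λx. (x x), ∅) :: 3]; E=∅; C=[(λx. (x x)) :: AP :: PRIM2(sub)]; D=∅⟩
t=5: ⟨S=[clo(λx. (x x), ∅) :: clo(λx. (x x), ∅) :: 3]; E=∅; C=[AP :: PRIM2(sub)]; D=∅⟩
t=6: ⟨S=∅; E={x↦clo(λx. (x x), ∅)}; C=[(x x)]; D=[([3], ∅, [PRIM2(sub)])]⟩
t=7: ⟨S=∅; E={x↦clo(λx. (x x), ∅)}; C=[x :: x :: AP]; D=[([3], ∅, [PRIM2(sub)])]⟩
t=8: ⟨S=[clo(λx. (x x), ∅)]; E={x↦clo(λx. (x x), ∅)}; C=[x :: AP]; D=[([3], ∅, [PRIM2(sub)])]⟩
t=9: ⟨S=[clo(λx. (x x), ∅) :: clo(λx. (x x), ∅)]; E={x↦clo(λx. (x x), ∅)}; C=[AP]; D=[([3], ∅, [PRIM2(sub)])]⟩
t=10: ⟨S=∅; E={x↦clo(λx. (x x), ∅)}; C=[(x x)]; D=[(∅, {x↦clo(λx. (x x), ∅)}, ∅) :: ([3], ∅, [PRIM2(sub)])]⟩
t=11: ⟨S=∅; E={x↦clo(λx. (x x), ∅)}; C=[x :: x :: AP]; D=[(∅, {x↦clo(λx. (x x), ∅)}, ∅) :: ([3], ∅, [PRIM2(sub)])]⟩
t=12: ⟨S=[clo(λx. (x x), ∅)]; E={x↦clo(λx. (x x), ∅)}; C=[x :: AP]; D=[(∅, {x↦clo(λx. (x x), ∅)}, ∅) :: ([3], ∅, [PRIM2(sub)])]⟩
t=13: ⟨S=[clo(λx. (x x), ∅) :: clo(λx. (x x), ∅)]; E={x↦clo(λx. (x x), ∅)}; C=[AP]; D=[(∅, {x↦clo(λx. (x x), ∅)}, ∅) :: ([3], ∅, [PRIM2(sub)])]⟩
t=14: ⟨S=∅; E={x↦clo(λx. (x x), ∅)}; C=[(x x)]; D=[(∅, {x↦clo(λx. (x x), ∅)}, ∅) :: (∅, {x↦clo(λx. (x x), ∅)}, ∅) :: ([3], ∅, [PRIM2(sub)])]⟩
t=15: ⟨S=∅; E={x↦clo(λx. (x x), ∅)}; C=[x :: x :: AP]; D=[(∅, {x↦clo(λx. (x x), ∅)}, ∅) :: (∅, {x↦clo(λx. (x x), ∅)}, ∅) :: ([3], ∅, [PRIM2(sub)])]⟩
→ 15 transitions taken and the configuration is still not final: no result within 15 steps

Answer: DIVERGES (no final state within 15 steps)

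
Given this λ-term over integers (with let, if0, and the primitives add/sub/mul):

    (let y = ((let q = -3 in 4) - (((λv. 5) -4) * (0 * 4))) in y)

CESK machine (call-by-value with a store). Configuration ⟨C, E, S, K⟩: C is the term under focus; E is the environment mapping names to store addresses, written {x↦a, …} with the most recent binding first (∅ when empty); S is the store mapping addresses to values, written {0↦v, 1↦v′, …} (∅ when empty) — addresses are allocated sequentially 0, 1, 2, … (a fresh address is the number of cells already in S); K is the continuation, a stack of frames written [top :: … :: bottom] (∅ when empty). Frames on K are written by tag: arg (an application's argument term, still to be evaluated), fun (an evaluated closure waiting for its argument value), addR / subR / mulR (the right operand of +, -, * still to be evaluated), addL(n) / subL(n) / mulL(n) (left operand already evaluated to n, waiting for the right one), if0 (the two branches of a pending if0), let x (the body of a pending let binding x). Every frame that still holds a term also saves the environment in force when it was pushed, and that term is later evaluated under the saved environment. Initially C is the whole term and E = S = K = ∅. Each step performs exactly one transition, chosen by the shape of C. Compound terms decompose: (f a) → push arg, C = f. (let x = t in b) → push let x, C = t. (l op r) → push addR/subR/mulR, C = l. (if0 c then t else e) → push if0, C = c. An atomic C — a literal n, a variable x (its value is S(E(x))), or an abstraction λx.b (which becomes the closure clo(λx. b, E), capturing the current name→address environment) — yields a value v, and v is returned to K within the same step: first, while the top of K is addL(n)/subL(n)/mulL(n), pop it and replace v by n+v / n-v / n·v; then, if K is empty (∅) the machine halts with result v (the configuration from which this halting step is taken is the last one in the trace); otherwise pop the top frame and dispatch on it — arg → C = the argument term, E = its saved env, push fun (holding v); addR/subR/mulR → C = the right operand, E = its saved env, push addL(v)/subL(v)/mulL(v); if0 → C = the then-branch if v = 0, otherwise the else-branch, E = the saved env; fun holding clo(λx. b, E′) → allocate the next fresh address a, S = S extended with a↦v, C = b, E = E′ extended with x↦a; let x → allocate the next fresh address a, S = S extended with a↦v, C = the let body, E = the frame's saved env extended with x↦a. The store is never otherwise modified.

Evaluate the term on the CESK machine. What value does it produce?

Answer: 4

Machine steps:
step 0: ⟨C=(let y = ((let q = -3 in 4) - (((λv. 5) -4) * (0 * 4))) in y); E=∅; S=∅; K=∅⟩
step 1: ⟨C=((let q = -3 in 4) - (((λv. 5) -4) * (0 * 4))); E=∅; S=∅; K=[let y]⟩
step 2: ⟨C=(let q = -3 in 4); E=∅; S=∅; K=[subR :: let y]⟩
step 3: ⟨C=-3; E=∅; S=∅; K=[let q :: subR :: let y]⟩
step 4: ⟨C=4; E={q↦0}; S={0↦-3}; K=[subR :: let y]⟩
step 5: ⟨C=(((λv. 5) -4) * (0 * 4)); E=∅; S={0↦-3}; K=[subL(4) :: let y]⟩
step 6: ⟨C=((λv. 5) -4); E=∅; S={0↦-3}; K=[mulR :: subL(4) :: let y]⟩
step 7: ⟨C=(λv. 5); E=∅; S={0↦-3}; K=[arg :: mulR :: subL(4) :: let y]⟩
step 8: ⟨C=-4; E=∅; S={0↦-3}; K=[fun :: mulR :: subL(4) :: let y]⟩
step 9: ⟨C=5; E={v↦1}; S={0↦-3, 1↦-4}; K=[mulR :: subL(4) :: let y]⟩
step 10: ⟨C=(0 * 4); E=∅; S={0↦-3, 1↦-4}; K=[mulL(5) :: subL(4) :: let y]⟩
step 11: ⟨C=0; E=∅; S={0↦-3, 1↦-4}; K=[mulR :: mulL(5) :: subL(4) :: let y]⟩
step 12: ⟨C=4; E=∅; S={0↦-3, 1↦-4}; K=[mulL(0) :: mulL(5) :: subL(4) :: let y]⟩
step 13: ⟨C=y; E={y↦2}; S={0↦-3, 1↦-4, 2↦4}; K=∅⟩
→ final value 4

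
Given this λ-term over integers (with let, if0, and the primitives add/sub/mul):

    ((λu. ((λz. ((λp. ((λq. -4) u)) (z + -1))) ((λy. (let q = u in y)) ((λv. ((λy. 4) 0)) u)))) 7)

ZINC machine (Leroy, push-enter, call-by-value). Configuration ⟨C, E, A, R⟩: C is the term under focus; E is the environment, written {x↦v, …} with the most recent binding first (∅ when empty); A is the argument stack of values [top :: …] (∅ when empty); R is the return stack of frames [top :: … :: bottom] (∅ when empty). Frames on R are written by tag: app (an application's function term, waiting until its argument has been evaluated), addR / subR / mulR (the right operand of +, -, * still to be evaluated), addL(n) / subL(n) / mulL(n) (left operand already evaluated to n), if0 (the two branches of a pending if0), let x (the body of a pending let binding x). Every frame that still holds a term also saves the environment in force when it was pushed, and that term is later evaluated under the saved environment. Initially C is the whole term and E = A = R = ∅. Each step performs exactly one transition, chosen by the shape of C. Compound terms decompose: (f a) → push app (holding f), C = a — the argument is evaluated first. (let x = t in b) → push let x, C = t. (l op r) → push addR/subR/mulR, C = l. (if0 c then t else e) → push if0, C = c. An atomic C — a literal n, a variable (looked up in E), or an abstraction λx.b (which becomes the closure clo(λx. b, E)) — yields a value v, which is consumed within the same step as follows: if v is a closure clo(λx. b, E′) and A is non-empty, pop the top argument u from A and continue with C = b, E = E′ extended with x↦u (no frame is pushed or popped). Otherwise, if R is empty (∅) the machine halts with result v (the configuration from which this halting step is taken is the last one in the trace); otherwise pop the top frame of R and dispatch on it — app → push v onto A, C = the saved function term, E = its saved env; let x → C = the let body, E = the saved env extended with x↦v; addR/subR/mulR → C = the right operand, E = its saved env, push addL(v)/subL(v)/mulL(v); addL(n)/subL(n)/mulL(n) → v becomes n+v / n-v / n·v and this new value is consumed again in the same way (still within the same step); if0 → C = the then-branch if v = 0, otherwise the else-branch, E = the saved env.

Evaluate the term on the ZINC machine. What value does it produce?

0. [C=((λu. ((λz. ((λp. ((λq. -4) u)) (z + -1))) ((λy. (let q = u in y)) ((λv. ((λy. 4) 0)) u)))) 7) | E=∅ | A=∅ | R=∅]
1. [C=7 | E=∅ | A=∅ | R=[app]]
2. [C=(λu. ((λz. ((λp. ((λq. -4) u)) (z + -1))) ((λy. (let q = u in y)) ((λv. ((λy. 4) 0)) u)))) | E=∅ | A=[7] | R=∅]
3. [C=((λz. ((λp. ((λq. -4) u)) (z + -1))) ((λy. (let q = u in y)) ((λv. ((λy. 4) 0)) u))) | E={u↦7} | A=∅ | R=∅]
4. [C=((λy. (let q = u in y)) ((λv. ((λy. 4) 0)) u)) | E={u↦7} | A=∅ | R=[app]]
5. [C=((λv. ((λy. 4) 0)) u) | E={u↦7} | A=∅ | R=[app :: app]]
6. [C=u | E={u↦7} | A=∅ | R=[app :: app :: app]]
7. [C=(λv. ((λy. 4) 0)) | E={u↦7} | A=[7] | R=[app :: app]]
8. [C=((λy. 4) 0) | E={v↦7, u↦7} | A=∅ | R=[app :: app]]
9. [C=0 | E={v↦7, u↦7} | A=∅ | R=[app :: app :: app]]
10. [C=(λy. 4) | E={v↦7, u↦7} | A=[0] | R=[app :: app]]
11. [C=4 | E={y↦0, v↦7, u↦7} | A=∅ | R=[app :: app]]
12. [C=(λy. (let q = u in y)) | E={u↦7} | A=[4] | R=[app]]
13. [C=(let q = u in y) | E={y↦4, u↦7} | A=∅ | R=[app]]
14. [C=u | E={y↦4, u↦7} | A=∅ | R=[let q :: app]]
15. [C=y | E={q↦7, y↦4, u↦7} | A=∅ | R=[app]]
16. [C=(λz. ((λp. ((λq. -4) u)) (z + -1))) | E={u↦7} | A=[4] | R=∅]
17. [C=((λp. ((λq. -4) u)) (z + -1)) | E={z↦4, u↦7} | A=∅ | R=∅]
18. [C=(z + -1) | E={z↦4, u↦7} | A=∅ | R=[app]]
19. [C=z | E={z↦4, u↦7} | A=∅ | R=[addR :: app]]
20. [C=-1 | E={z↦4, u↦7} | A=∅ | R=[addL(4) :: app]]
21. [C=(λp. ((λq. -4) u)) | E={z↦4, u↦7} | A=[3] | R=∅]
22. [C=((λq. -4) u) | E={p↦3, z↦4, u↦7} | A=∅ | R=∅]
23. [C=u | E={p↦3, z↦4, u↦7} | A=∅ | R=[app]]
24. [C=(λq. -4) | E={p↦3, z↦4, u↦7} | A=[7] | R=∅]
25. [C=-4 | E={q↦7, p↦3, z↦4, u↦7} | A=∅ | R=∅]
→ final value -4

Answer: -4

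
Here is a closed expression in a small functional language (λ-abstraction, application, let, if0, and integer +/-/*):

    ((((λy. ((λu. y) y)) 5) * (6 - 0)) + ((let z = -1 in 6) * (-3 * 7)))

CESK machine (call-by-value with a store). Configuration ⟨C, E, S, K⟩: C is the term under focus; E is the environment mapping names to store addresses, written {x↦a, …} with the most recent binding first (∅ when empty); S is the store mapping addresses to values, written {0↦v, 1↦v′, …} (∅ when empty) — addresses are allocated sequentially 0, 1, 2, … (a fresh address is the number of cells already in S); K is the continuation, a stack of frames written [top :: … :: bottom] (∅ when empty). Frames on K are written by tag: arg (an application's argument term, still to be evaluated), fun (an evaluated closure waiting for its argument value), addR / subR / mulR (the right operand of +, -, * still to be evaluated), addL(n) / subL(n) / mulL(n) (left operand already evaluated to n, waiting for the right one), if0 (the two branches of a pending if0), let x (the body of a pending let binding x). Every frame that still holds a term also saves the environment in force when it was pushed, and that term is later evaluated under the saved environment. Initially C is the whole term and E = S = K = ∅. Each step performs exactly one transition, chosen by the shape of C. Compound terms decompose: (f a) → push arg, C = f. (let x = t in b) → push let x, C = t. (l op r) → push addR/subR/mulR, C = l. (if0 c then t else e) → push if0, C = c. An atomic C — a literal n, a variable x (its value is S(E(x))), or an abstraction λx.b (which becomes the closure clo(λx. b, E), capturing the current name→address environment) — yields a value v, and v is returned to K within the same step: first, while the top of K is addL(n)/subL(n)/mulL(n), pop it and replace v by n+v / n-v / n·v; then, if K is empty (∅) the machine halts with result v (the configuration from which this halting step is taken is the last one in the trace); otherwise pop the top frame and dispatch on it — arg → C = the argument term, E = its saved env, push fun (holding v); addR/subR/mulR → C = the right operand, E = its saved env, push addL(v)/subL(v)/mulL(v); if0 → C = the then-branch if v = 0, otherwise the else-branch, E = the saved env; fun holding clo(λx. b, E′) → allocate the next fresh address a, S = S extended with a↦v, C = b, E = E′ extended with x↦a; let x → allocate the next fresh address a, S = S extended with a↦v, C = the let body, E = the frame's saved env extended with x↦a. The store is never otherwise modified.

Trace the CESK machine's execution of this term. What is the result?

Answer: -96

Execution trace:
step 0: <C=((((λy. ((λu. y) y)) 5) * (6 - 0)) + ((let z = -1 in 6) * (-3 * 7))), E=∅, S=∅, K=∅>
step 1: <C=(((λy. ((λu. y) y)) 5) * (6 - 0)), E=∅, S=∅, K=[addR]>
step 2: <C=((λy. ((λu. y) y)) 5), E=∅, S=∅, K=[mulR :: addR]>
step 3: <C=(λy. ((λu. y) y)), E=∅, S=∅, K=[arg :: mulR :: addR]>
step 4: <C=5, E=∅, S=∅, K=[fun :: mulR :: addR]>
step 5: <C=((λu. y) y), E={y↦0}, S={0↦5}, K=[mulR :: addR]>
step 6: <C=(λu. y), E={y↦0}, S={0↦5}, K=[arg :: mulR :: addR]>
step 7: <C=y, E={y↦0}, S={0↦5}, K=[fun :: mulR :: addR]>
step 8: <C=y, E={u↦1, y↦0}, S={0↦5, 1↦5}, K=[mulR :: addR]>
step 9: <C=(6 - 0), E=∅, S={0↦5, 1↦5}, K=[mulL(5) :: addR]>
step 10: <C=6, E=∅, S={0↦5, 1↦5}, K=[subR :: mulL(5) :: addR]>
step 11: <C=0, E=∅, S={0↦5, 1↦5}, K=[subL(6) :: mulL(5) :: addR]>
step 12: <C=((let z = -1 in 6) * (-3 * 7)), E=∅, S={0↦5, 1↦5}, K=[addL(30)]>
step 13: <C=(let z = -1 in 6), E=∅, S={0↦5, 1↦5}, K=[mulR :: addL(30)]>
step 14: <C=-1, E=∅, S={0↦5, 1↦5}, K=[let z :: mulR :: addL(30)]>
step 15: <C=6, E={z↦2}, S={0↦5, 1↦5, 2↦-1}, K=[mulR :: addL(30)]>
step 16: <C=(-3 * 7), E=∅, S={0↦5, 1↦5, 2↦-1}, K=[mulL(6) :: addL(30)]>
step 17: <C=-3, E=∅, S={0↦5, 1↦5, 2↦-1}, K=[mulR :: mulL(6) :: addL(30)]>
step 18: <C=7, E=∅, S={0↦5, 1↦5, 2↦-1}, K=[mulL(-3) :: mulL(6) :: addL(30)]>
→ final value -96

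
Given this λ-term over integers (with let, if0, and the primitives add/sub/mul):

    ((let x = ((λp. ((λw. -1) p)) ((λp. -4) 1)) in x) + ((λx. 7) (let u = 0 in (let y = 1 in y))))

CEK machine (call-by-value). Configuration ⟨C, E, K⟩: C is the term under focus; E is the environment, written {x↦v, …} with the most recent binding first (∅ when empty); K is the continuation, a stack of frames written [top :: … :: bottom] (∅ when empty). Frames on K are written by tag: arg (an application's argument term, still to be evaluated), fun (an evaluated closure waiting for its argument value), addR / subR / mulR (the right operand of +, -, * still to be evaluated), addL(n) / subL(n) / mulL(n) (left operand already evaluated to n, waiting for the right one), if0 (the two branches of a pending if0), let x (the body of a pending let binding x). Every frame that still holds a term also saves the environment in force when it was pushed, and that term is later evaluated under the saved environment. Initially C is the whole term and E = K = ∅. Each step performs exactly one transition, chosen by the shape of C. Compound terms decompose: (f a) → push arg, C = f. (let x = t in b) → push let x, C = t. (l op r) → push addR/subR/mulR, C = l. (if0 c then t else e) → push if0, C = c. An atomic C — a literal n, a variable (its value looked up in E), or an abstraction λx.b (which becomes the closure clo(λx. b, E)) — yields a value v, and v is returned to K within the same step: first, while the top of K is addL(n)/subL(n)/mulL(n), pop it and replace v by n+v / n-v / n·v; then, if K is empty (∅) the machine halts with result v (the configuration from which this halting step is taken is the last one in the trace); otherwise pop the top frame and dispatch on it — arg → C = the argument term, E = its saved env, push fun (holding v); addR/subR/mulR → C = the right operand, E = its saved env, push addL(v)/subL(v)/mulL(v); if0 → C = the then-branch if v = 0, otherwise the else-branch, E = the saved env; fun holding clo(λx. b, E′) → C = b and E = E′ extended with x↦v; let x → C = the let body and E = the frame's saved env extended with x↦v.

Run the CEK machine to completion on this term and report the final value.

0. [C=((let x = ((λp. ((λw. -1) p)) ((λp. -4) 1)) in x) + ((λx. 7) (let u = 0 in (let y = 1 in y)))) | E=∅ | K=∅]
1. [C=(let x = ((λp. ((λw. -1) p)) ((λp. -4) 1)) in x) | E=∅ | K=[addR]]
2. [C=((λp. ((λw. -1) p)) ((λp. -4) 1)) | E=∅ | K=[let x :: addR]]
3. [C=(λp. ((λw. -1) p)) | E=∅ | K=[arg :: let x :: addR]]
4. [C=((λp. -4) 1) | E=∅ | K=[fun :: let x :: addR]]
5. [C=(λp. -4) | E=∅ | K=[arg :: fun :: let x :: addR]]
6. [C=1 | E=∅ | K=[fun :: fun :: let x :: addR]]
7. [C=-4 | E={p↦1} | K=[fun :: let x :: addR]]
8. [C=((λw. -1) p) | E={p↦-4} | K=[let x :: addR]]
9. [C=(λw. -1) | E={p↦-4} | K=[arg :: let x :: addR]]
10. [C=p | E={p↦-4} | K=[fun :: let x :: addR]]
11. [C=-1 | E={w↦-4, p↦-4} | K=[let x :: addR]]
12. [C=x | E={x↦-1} | K=[addR]]
13. [C=((λx. 7) (let u = 0 in (let y = 1 in y))) | E=∅ | K=[addL(-1)]]
14. [C=(λx. 7) | E=∅ | K=[arg :: addL(-1)]]
15. [C=(let u = 0 in (let y = 1 in y)) | E=∅ | K=[fun :: addL(-1)]]
16. [C=0 | E=∅ | K=[let u :: fun :: addL(-1)]]
17. [C=(let y = 1 in y) | E={u↦0} | K=[fun :: addL(-1)]]
18. [C=1 | E={u↦0} | K=[let y :: fun :: addL(-1)]]
19. [C=y | E={y↦1, u↦0} | K=[fun :: addL(-1)]]
20. [C=7 | E={x↦1} | K=[addL(-1)]]
→ final value 6

Answer: 6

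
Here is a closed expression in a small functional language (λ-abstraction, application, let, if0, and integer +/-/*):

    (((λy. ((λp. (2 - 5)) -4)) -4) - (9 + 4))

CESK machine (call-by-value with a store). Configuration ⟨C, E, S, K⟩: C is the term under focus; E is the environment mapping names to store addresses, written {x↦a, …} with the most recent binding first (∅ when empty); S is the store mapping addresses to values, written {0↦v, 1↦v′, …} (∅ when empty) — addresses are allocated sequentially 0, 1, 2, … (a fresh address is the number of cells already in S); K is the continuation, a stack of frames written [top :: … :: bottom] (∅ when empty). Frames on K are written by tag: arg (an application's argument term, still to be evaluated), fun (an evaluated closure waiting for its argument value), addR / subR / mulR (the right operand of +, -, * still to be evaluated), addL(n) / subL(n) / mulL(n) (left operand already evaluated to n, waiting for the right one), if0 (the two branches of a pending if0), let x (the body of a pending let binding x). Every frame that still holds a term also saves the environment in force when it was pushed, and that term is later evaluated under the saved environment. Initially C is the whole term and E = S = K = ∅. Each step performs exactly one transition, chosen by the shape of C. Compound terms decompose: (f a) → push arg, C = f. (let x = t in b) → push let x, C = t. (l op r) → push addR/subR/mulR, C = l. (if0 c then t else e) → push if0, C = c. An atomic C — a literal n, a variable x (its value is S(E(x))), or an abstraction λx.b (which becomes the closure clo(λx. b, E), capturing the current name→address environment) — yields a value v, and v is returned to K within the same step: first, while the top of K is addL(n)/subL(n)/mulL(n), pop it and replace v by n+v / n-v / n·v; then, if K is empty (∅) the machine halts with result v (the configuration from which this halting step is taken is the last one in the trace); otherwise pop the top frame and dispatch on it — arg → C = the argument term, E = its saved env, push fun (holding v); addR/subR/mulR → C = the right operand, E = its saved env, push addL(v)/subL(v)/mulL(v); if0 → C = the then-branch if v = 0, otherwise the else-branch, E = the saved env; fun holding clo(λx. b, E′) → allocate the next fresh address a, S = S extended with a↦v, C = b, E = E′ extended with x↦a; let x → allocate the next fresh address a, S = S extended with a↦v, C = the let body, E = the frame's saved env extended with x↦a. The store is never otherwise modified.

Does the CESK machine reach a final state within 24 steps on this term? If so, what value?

[0] ⟨C=(((λy. ((λp. (2 - 5)) -4)) -4) - (9 + 4)); E=∅; S=∅; K=∅⟩
[1] ⟨C=((λy. ((λp. (2 - 5)) -4)) -4); E=∅; S=∅; K=[subR]⟩
[2] ⟨C=(λy. ((λp. (2 - 5)) -4)); E=∅; S=∅; K=[arg :: subR]⟩
[3] ⟨C=-4; E=∅; S=∅; K=[fun :: subR]⟩
[4] ⟨C=((λp. (2 - 5)) -4); E={y↦0}; S={0↦-4}; K=[subR]⟩
[5] ⟨C=(λp. (2 - 5)); E={y↦0}; S={0↦-4}; K=[arg :: subR]⟩
[6] ⟨C=-4; E={y↦0}; S={0↦-4}; K=[fun :: subR]⟩
[7] ⟨C=(2 - 5); E={p↦1, y↦0}; S={0↦-4, 1↦-4}; K=[subR]⟩
[8] ⟨C=2; E={p↦1, y↦0}; S={0↦-4, 1↦-4}; K=[subR :: subR]⟩
[9] ⟨C=5; E={p↦1, y↦0}; S={0↦-4, 1↦-4}; K=[subL(2) :: subR]⟩
[10] ⟨C=(9 + 4); E=∅; S={0↦-4, 1↦-4}; K=[subL(-3)]⟩
[11] ⟨C=9; E=∅; S={0↦-4, 1↦-4}; K=[addR :: subL(-3)]⟩
[12] ⟨C=4; E=∅; S={0↦-4, 1↦-4}; K=[addL(9) :: subL(-3)]⟩
→ final value -16

Answer: -16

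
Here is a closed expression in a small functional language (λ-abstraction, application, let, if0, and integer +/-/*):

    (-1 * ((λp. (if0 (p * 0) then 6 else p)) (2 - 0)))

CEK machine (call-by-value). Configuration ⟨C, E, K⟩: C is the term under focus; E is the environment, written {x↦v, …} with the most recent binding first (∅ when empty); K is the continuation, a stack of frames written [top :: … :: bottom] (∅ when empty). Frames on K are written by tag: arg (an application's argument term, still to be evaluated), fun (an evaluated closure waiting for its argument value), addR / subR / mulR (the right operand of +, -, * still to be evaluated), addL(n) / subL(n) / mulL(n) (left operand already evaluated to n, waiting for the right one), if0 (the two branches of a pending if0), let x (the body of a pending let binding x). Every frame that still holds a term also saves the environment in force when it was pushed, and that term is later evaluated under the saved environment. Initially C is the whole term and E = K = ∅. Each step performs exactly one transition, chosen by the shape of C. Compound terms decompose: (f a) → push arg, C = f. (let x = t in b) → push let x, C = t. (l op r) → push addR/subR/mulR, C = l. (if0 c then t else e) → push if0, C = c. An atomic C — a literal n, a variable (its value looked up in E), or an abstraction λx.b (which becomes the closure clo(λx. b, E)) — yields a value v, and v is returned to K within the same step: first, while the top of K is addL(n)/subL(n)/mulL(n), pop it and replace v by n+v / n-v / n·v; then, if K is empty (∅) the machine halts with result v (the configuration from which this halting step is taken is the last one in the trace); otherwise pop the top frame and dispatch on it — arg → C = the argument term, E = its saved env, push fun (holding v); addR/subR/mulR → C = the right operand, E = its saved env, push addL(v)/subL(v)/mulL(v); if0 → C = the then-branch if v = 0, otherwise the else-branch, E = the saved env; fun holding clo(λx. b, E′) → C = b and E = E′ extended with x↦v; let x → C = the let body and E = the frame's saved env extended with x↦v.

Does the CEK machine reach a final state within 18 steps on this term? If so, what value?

step 0: <C=(-1 * ((λp. (if0 (p * 0) then 6 else p)) (2 - 0))), E=∅, K=∅>
step 1: <C=-1, E=∅, K=[mulR]>
step 2: <C=((λp. (if0 (p * 0) then 6 else p)) (2 - 0)), E=∅, K=[mulL(-1)]>
step 3: <C=(λp. (if0 (p * 0) then 6 else p)), E=∅, K=[arg :: mulL(-1)]>
step 4: <C=(2 - 0), E=∅, K=[fun :: mulL(-1)]>
step 5: <C=2, E=∅, K=[subR :: fun :: mulL(-1)]>
step 6: <C=0, E=∅, K=[subL(2) :: fun :: mulL(-1)]>
step 7: <C=(if0 (p * 0) then 6 else p), E={p↦2}, K=[mulL(-1)]>
step 8: <C=(p * 0), E={p↦2}, K=[if0 :: mulL(-1)]>
step 9: <C=p, E={p↦2}, K=[mulR :: if0 :: mulL(-1)]>
step 10: <C=0, E={p↦2}, K=[mulL(2) :: if0 :: mulL(-1)]>
step 11: <C=6, E={p↦2}, K=[mulL(-1)]>
→ final value -6

Answer: -6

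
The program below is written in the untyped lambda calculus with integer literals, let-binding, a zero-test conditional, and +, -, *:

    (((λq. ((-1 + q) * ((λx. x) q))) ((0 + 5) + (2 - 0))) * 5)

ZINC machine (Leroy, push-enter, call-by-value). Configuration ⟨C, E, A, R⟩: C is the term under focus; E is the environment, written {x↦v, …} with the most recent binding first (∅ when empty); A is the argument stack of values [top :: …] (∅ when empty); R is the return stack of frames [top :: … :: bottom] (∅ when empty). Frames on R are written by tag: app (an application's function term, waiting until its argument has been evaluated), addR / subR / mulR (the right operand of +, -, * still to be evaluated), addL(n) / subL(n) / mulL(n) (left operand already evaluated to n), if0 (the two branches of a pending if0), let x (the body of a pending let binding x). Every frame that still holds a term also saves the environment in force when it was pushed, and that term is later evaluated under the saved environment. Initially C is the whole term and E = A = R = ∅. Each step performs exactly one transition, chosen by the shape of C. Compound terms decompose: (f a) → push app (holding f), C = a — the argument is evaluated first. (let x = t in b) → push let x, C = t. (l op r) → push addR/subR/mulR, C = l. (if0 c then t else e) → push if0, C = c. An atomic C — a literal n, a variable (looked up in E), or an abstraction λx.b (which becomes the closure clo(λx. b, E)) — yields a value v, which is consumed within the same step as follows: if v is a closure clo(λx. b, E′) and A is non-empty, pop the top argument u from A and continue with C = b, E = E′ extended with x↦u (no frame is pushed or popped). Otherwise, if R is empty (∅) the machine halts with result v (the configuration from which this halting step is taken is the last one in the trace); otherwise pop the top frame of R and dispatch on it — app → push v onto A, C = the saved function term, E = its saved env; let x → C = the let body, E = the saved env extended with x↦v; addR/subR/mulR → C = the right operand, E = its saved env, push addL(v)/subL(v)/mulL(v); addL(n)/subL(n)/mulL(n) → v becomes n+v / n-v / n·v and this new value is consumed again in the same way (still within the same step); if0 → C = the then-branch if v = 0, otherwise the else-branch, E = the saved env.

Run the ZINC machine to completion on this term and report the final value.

t=0: <C=(((λq. ((-1 + q) * ((λx. x) q))) ((0 + 5) + (2 - 0))) * 5), E=∅, A=∅, R=∅>
t=1: <C=((λq. ((-1 + q) * ((λx. x) q))) ((0 + 5) + (2 - 0))), E=∅, A=∅, R=[mulR]>
t=2: <C=((0 + 5) + (2 - 0)), E=∅, A=∅, R=[app :: mulR]>
t=3: <C=(0 + 5), E=∅, A=∅, R=[addR :: app :: mulR]>
t=4: <C=0, E=∅, A=∅, R=[addR :: addR :: app :: mulR]>
t=5: <C=5, E=∅, A=∅, R=[addL(0) :: addR :: app :: mulR]>
t=6: <C=(2 - 0), E=∅, A=∅, R=[addL(5) :: app :: mulR]>
t=7: <C=2, E=∅, A=∅, R=[subR :: addL(5) :: app :: mulR]>
t=8: <C=0, E=∅, A=∅, R=[subL(2) :: addL(5) :: app :: mulR]>
t=9: <C=(λq. ((-1 + q) * ((λx. x) q))), E=∅, A=[7], R=[mulR]>
t=10: <C=((-1 + q) * ((λx. x) q)), E={q↦7}, A=∅, R=[mulR]>
t=11: <C=(-1 + q), E={q↦7}, A=∅, R=[mulR :: mulR]>
t=12: <C=-1, E={q↦7}, A=∅, R=[addR :: mulR :: mulR]>
t=13: <C=q, E={q↦7}, A=∅, R=[addL(-1) :: mulR :: mulR]>
t=14: <C=((λx. x) q), E={q↦7}, A=∅, R=[mulL(6) :: mulR]>
t=15: <C=q, E={q↦7}, A=∅, R=[app :: mulL(6) :: mulR]>
t=16: <C=(λx. x), E={q↦7}, A=[7], R=[mulL(6) :: mulR]>
t=17: <C=x, E={x↦7, q↦7}, A=∅, R=[mulL(6) :: mulR]>
t=18: <C=5, E=∅, A=∅, R=[mulL(42)]>
→ final value 210

Answer: 210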